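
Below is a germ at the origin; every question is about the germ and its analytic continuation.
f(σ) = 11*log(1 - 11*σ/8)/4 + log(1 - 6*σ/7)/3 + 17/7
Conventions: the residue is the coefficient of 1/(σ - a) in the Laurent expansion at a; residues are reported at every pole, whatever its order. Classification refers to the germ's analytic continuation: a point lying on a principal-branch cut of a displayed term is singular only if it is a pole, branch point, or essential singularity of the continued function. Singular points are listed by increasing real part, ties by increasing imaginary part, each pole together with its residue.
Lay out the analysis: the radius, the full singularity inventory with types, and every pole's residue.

Branch term (11/4)*log(1 - σ/(8/11)): its argument vanishes at σ = 8/11, a logarithmic branch point, modulus 8/11.
Branch term (1/3)*log(1 - σ/(7/6)): its argument vanishes at σ = 7/6, a logarithmic branch point, modulus 7/6.
The radius of convergence is the smallest modulus among the singular points: 8/11.
List the singular points by increasing real part (a conjugate pair: the negative imaginary part first).

Radius of convergence at 0: 8/11.
At 8/11: a logarithmic branch point.
At 7/6: a logarithmic branch point.


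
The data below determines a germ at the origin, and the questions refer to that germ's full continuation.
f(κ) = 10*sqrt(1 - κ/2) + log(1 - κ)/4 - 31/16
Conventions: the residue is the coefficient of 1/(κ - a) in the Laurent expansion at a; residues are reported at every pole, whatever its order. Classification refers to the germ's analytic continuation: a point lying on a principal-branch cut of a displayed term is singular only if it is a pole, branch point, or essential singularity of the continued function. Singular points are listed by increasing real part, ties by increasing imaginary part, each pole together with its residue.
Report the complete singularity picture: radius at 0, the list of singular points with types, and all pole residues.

Radius of convergence at 0: 1.
At 1: a logarithmic branch point.
At 2: an algebraic (square-root) branch point.

Branch term (10)*sqrt(1 - κ/(2)): its argument vanishes at κ = 2, a square-root branch point, modulus 2.
Branch term (1/4)*log(1 - κ/(1)): its argument vanishes at κ = 1, a logarithmic branch point, modulus 1.
The radius of convergence is the smallest modulus among the singular points: 1.
List the singular points by increasing real part (a conjugate pair: the negative imaginary part first).


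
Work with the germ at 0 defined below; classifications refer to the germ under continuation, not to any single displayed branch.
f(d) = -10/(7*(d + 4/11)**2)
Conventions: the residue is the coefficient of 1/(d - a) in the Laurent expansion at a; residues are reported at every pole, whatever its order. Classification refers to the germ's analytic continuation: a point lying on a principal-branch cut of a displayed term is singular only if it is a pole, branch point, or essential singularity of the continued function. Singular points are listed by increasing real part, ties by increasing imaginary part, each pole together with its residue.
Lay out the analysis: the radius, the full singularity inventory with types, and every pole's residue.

Radius of convergence at 0: 4/11.
At -4/11: a pole of order 2; residue 0.

Denominator factor (d + 4/11)^2: pole of order 2 at -4/11, modulus 4/11.
The radius of convergence is the smallest modulus among the singular points: 4/11.
At the order-2 pole -4/11 set g(d) = (d - (-4/11))^2*f(d) = -10/7.
Order-2 pole: residue = g'(a); g'(-4/11) = 0, so the residue is 0.


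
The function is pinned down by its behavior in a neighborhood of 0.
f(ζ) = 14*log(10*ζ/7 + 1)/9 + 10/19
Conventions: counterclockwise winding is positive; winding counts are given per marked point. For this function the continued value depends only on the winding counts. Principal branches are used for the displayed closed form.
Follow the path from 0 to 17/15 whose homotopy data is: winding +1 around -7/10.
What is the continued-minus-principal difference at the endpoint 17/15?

The rational part is single-valued and drops out of the difference; each branch term changes only by its own monodromy.
(14/9)*log(1 - ζ/(-7/10)): each positive loop around -7/10 adds 2*pi*i to the log, so winding +1 contributes (14/9)*(1)*2*pi*i = (28/9)*pi*i.
Summing the contributions at ζ = 17/15 gives (28/9)*pi*i.

Continued minus principal equals (28/9)*pi*i.


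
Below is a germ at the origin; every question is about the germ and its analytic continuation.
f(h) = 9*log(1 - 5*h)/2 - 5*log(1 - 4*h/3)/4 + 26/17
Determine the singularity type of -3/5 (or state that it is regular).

The point is a regular point.

There is no denominator, hence no pole anywhere.
Branch term log(1 - h/(3/4)): argument at -3/5 is 9/5, nonzero, so -3/5 is not its branch point (a point on a principal cut is still regular for the continued germ).
Branch term log(1 - h/(1/5)): argument at -3/5 is 4, nonzero, so -3/5 is not its branch point (a point on a principal cut is still regular for the continued germ).
So the germ continues analytically to -3/5.


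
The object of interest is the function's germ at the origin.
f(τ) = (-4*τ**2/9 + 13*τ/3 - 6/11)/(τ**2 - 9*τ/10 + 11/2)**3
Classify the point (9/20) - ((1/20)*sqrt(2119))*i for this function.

The point is a pole of order 3.

The denominator factor τ**2 - 9*τ/10 + 11/2 vanishes at (9/20) - ((1/20)*sqrt(2119))*i and appears to the power 3; the numerator there equals (36323/9900) - ((59/300)*sqrt(2119))*i, nonzero, and no other factor vanishes.
Hence a pole whose order is the multiplicity, 3.


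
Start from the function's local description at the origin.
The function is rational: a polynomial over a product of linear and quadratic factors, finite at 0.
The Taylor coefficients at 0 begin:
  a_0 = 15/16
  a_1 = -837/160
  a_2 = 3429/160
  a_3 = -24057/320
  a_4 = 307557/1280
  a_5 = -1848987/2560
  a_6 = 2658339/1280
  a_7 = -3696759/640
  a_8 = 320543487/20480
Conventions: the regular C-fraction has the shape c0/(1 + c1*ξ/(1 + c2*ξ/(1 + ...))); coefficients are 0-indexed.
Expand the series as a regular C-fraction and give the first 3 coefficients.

The regular C-fraction coefficients are [15/16, 279/50, -2299/1550].

Taylor coefficients (read off): a_0 = 15/16, a_1 = -837/160, a_2 = 3429/160.
c0 = a_0 = 15/16. Peel one level at a time: if S = 1 + c*ξ/S' with S'(0) = 1, then c is the ξ-coefficient of S and S' = c*ξ/(S - 1).
S_1 = c0/f = 1 + (279/50)*ξ + (20691/2500)*ξ^2 + ...; c1 = 279/50.
S_2 = c1*ξ/(S_1 - 1) = 1 + (-2299/1550)*ξ + ...; c2 = -2299/1550.


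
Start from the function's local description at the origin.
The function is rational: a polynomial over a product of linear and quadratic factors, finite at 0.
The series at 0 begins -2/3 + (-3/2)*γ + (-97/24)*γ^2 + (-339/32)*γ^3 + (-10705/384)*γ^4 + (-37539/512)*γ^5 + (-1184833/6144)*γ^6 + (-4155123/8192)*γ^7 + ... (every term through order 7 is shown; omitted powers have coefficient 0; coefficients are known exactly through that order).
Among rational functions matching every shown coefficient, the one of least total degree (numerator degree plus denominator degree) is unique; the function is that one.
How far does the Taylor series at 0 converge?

No rational of total degree below 2 reproduces all 8 coefficients; solving the [0/2] Pade equations on them gives f(γ) = 2/(3*(γ**2 + 9*γ/4 - 1)), whose expansion matches every shown term.
Denominator factor (γ**2 + 9*γ/4 - 1): discriminant 145/16, real irrational roots -9/8 + (1/8)*sqrt(145) and -9/8 - (1/8)*sqrt(145); poles of order 1, moduli -9/8 + (1/8)*sqrt(145) and 9/8 + (1/8)*sqrt(145).
The radius of convergence is the smallest modulus among the singular points: -9/8 + (1/8)*sqrt(145).

The radius of convergence is -9/8 + (1/8)*sqrt(145).


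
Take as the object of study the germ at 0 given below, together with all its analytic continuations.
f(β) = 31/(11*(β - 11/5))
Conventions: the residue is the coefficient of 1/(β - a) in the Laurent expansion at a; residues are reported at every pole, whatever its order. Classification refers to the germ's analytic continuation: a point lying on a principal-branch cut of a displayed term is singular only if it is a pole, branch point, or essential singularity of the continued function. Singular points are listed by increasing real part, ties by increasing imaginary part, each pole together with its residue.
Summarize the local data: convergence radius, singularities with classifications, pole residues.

Denominator factor (β - 11/5): pole of order 1 at 11/5, modulus 11/5.
The radius of convergence is the smallest modulus among the singular points: 11/5.
At the order-1 pole 11/5 set g(β) = (β - (11/5))*f(β) = 31/11.
Simple pole: residue = g(a) at a = 11/5, which is 31/11.

Radius of convergence at 0: 11/5.
At 11/5: a pole of order 1; residue 31/11.


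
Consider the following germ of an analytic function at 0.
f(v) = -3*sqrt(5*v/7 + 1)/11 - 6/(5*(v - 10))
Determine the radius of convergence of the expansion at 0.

The radius of convergence is 7/5.

Denominator factor (v - 10): pole of order 1 at 10, modulus 10.
Branch term (-3/11)*sqrt(1 - v/(-7/5)): its argument vanishes at v = -7/5, a square-root branch point, modulus 7/5.
The radius of convergence is the smallest modulus among the singular points: 7/5.


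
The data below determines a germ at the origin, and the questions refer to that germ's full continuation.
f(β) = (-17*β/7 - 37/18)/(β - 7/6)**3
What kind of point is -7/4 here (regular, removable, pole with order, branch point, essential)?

The point is a regular point.

Denominator factors: β - 7/6 = -35/12 at β = -7/4 — none vanishes.
So the germ continues analytically to -7/4.


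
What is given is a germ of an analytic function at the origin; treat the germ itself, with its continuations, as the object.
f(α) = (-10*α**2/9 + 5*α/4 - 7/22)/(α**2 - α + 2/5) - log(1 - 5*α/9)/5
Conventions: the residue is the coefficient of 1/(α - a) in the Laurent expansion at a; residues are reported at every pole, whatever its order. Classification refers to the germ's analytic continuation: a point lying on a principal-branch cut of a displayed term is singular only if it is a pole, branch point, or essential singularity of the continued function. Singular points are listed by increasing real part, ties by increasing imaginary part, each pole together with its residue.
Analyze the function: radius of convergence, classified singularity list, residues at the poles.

Radius of convergence at 0: (1/5)*sqrt(10).
At (1/2) - ((1/10)*sqrt(15))*i: a pole of order 1; residue (5/72) + ((155/2376)*sqrt(15))*i.
At (1/2) + ((1/10)*sqrt(15))*i: a pole of order 1; residue (5/72) - ((155/2376)*sqrt(15))*i.
At 9/5: a logarithmic branch point.


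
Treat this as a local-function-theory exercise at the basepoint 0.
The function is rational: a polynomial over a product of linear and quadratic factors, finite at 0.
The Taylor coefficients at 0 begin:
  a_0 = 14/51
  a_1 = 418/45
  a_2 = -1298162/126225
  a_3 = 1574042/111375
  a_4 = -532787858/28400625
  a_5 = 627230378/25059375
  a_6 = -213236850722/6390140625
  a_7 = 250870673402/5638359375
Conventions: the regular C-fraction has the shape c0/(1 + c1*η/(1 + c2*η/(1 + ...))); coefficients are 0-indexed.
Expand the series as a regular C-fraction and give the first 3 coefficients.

The regular C-fraction coefficients are [14/51, -3553/105, 47801822/1367905].


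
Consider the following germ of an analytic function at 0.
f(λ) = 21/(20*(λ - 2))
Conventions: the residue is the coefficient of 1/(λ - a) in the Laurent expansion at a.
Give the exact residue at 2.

At the order-1 pole 2 set g(λ) = (λ - (2))*f(λ) = 21/20.
Simple pole: residue = g(a) at a = 2, which is 21/20.

The residue is 21/20.


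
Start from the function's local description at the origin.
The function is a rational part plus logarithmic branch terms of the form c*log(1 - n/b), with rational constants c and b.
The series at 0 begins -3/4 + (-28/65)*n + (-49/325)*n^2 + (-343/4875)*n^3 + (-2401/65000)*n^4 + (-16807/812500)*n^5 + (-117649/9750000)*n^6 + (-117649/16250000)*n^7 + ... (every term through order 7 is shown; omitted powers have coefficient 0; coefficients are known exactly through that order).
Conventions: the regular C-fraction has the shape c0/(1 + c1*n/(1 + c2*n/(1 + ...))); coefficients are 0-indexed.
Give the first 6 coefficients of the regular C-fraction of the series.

Taylor coefficients (read off): a_0 = -3/4, a_1 = -28/65, a_2 = -49/325, a_3 = -343/4875, a_4 = -2401/65000, a_5 = -16807/812500.
c0 = a_0 = -3/4. Peel one level at a time: if S = 1 + c*n/S' with S'(0) = 1, then c is the n-coefficient of S and S' = c*n/(S - 1).
S_1 = c0/f = 1 + (-112/195)*n + (196/1521)*n^2 + ...; c1 = -112/195.
S_2 = c1*n/(S_1 - 1) = 1 + (35/156)*n + (-49/1200)*n^2 + ...; c2 = 35/156.
S_3 = c2*n/(S_2 - 1) = 1 + (91/500)*n + (12103/125000)*n^2 + ...; c3 = 91/500.
S_4 = c3*n/(S_3 - 1) = 1 + (-133/250)*n + (-49/1500)*n^2 + ...; c4 = -133/250.
S_5 = c4*n/(S_4 - 1) = 1 + (-7/114)*n + ...; c5 = -7/114.

The regular C-fraction coefficients are [-3/4, -112/195, 35/156, 91/500, -133/250, -7/114].


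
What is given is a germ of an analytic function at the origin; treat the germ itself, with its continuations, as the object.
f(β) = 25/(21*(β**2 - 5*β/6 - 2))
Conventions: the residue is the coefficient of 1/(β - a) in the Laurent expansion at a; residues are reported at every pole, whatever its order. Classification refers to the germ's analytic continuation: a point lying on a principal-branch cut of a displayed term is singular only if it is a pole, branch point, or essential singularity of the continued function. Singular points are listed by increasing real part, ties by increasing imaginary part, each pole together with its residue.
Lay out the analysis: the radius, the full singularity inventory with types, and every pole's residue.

Radius of convergence at 0: -5/12 + (1/12)*sqrt(313).
At 5/12 - (1/12)*sqrt(313): a pole of order 1; residue -(50/2191)*sqrt(313).
At 5/12 + (1/12)*sqrt(313): a pole of order 1; residue (50/2191)*sqrt(313).

Denominator factor (β**2 - 5*β/6 - 2): discriminant 313/36, real irrational roots 5/12 + (1/12)*sqrt(313) and 5/12 - (1/12)*sqrt(313); poles of order 1, moduli 5/12 + (1/12)*sqrt(313) and -5/12 + (1/12)*sqrt(313).
The radius of convergence is the smallest modulus among the singular points: -5/12 + (1/12)*sqrt(313).
The factor β**2 - 5*β/6 - 2 splits as (β - a)(β - a') with a = 5/12 - (1/12)*sqrt(313), a' = 5/12 + (1/12)*sqrt(313). At the order-1 pole a set g(β) = (β - a)*f(β) = [25/21] / (β - a').
Simple pole: residue = g(a) at a = 5/12 - (1/12)*sqrt(313), which is -(50/2191)*sqrt(313).
The factor β**2 - 5*β/6 - 2 splits as (β - a)(β - a') with a = 5/12 + (1/12)*sqrt(313), a' = 5/12 - (1/12)*sqrt(313). At the order-1 pole a set g(β) = (β - a)*f(β) = [25/21] / (β - a').
Simple pole: residue = g(a) at a = 5/12 + (1/12)*sqrt(313), which is (50/2191)*sqrt(313).
List the singular points by increasing real part (a conjugate pair: the negative imaginary part first).


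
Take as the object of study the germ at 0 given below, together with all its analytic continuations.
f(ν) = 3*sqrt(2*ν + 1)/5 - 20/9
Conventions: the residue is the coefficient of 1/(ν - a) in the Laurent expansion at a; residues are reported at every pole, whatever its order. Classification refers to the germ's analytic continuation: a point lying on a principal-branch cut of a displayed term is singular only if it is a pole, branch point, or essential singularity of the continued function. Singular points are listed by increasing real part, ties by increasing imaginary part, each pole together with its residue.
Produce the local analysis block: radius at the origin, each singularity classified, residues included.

Radius of convergence at 0: 1/2.
At -1/2: an algebraic (square-root) branch point.

Branch term (3/5)*sqrt(1 - ν/(-1/2)): its argument vanishes at ν = -1/2, a square-root branch point, modulus 1/2.
The radius of convergence is the smallest modulus among the singular points: 1/2.


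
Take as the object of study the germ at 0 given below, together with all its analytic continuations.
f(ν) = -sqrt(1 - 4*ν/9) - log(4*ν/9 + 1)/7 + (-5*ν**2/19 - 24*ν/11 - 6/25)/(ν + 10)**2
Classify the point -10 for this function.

The point is a pole of order 2.

The denominator factor ν + 10 vanishes at -10 and appears to the power 2; the numerator there equals -24754/5225, nonzero, and no other factor vanishes.
The branch terms are analytic at this point.
Hence a pole whose order is the multiplicity, 2.


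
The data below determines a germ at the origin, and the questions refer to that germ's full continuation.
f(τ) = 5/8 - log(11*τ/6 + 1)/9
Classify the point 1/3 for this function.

There is no denominator, hence no pole anywhere.
Branch term log(1 - τ/(-6/11)): argument at 1/3 is 29/18, nonzero, so 1/3 is not its branch point (a point on a principal cut is still regular for the continued germ).
So the germ continues analytically to 1/3.

The point is a regular point.


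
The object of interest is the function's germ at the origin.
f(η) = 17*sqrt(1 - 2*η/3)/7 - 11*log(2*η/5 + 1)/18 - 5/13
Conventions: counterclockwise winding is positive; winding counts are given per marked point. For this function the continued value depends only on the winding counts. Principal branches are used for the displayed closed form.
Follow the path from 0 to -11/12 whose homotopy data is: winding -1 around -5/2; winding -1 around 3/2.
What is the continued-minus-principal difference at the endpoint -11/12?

Continued minus principal equals (-(17/21)*sqrt(58)) + ((11/9)*pi)*i.

The rational part is single-valued and drops out of the difference; each branch term changes only by its own monodromy.
(17/7)*sqrt(1 - η/(3/2)): winding -1 is odd, the square root flips sign, contributing -2*(17/7)*sqrt(1 - (-11/12)/(3/2)) = -2*(17/7)*sqrt(29/18) = -(17/21)*sqrt(58).
(-11/18)*log(1 - η/(-5/2)): each positive loop around -5/2 adds 2*pi*i to the log, so winding -1 contributes (-11/18)*(-1)*2*pi*i = (11/9)*pi*i.
Summing the contributions at η = -11/12 gives (-(17/21)*sqrt(58)) + ((11/9)*pi)*i.


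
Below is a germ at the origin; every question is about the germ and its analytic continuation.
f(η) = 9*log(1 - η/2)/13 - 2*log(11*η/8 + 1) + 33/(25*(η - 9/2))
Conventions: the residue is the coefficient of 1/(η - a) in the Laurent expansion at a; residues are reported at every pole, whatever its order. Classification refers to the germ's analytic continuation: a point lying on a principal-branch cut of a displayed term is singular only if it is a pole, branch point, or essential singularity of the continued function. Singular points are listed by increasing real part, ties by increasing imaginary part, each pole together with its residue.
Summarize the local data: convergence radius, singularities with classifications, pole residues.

Radius of convergence at 0: 8/11.
At -8/11: a logarithmic branch point.
At 2: a logarithmic branch point.
At 9/2: a pole of order 1; residue 33/25.

Denominator factor (η - 9/2): pole of order 1 at 9/2, modulus 9/2.
Branch term (9/13)*log(1 - η/(2)): its argument vanishes at η = 2, a logarithmic branch point, modulus 2.
Branch term (-2)*log(1 - η/(-8/11)): its argument vanishes at η = -8/11, a logarithmic branch point, modulus 8/11.
The radius of convergence is the smallest modulus among the singular points: 8/11.
The branch terms are analytic at 9/2 and contribute nothing to the residue; only the rational part matters.
At the order-1 pole 9/2 set g(η) = (η - (9/2))*(rational part) = 33/25.
Simple pole: residue = g(a) at a = 9/2, which is 33/25.
List the singular points by increasing real part (a conjugate pair: the negative imaginary part first).


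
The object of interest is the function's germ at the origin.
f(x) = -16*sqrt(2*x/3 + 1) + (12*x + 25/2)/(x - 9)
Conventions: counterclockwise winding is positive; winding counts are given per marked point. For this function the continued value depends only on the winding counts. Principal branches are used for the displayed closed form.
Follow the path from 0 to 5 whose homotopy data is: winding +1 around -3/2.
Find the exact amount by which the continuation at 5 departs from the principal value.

Continued minus principal equals (32/3)*sqrt(39).

The rational part is single-valued and drops out of the difference; each branch term changes only by its own monodromy.
(-16)*sqrt(1 - x/(-3/2)): winding +1 is odd, the square root flips sign, contributing -2*(-16)*sqrt(1 - (5)/(-3/2)) = -2*(-16)*sqrt(13/3) = (32/3)*sqrt(39).
Summing the contributions at x = 5 gives (32/3)*sqrt(39).


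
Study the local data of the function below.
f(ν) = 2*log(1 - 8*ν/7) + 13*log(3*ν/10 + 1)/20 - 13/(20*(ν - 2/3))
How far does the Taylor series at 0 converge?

The radius of convergence is 2/3.

Denominator factor (ν - 2/3): pole of order 1 at 2/3, modulus 2/3.
Branch term (13/20)*log(1 - ν/(-10/3)): its argument vanishes at ν = -10/3, a logarithmic branch point, modulus 10/3.
Branch term (2)*log(1 - ν/(7/8)): its argument vanishes at ν = 7/8, a logarithmic branch point, modulus 7/8.
The radius of convergence is the smallest modulus among the singular points: 2/3.


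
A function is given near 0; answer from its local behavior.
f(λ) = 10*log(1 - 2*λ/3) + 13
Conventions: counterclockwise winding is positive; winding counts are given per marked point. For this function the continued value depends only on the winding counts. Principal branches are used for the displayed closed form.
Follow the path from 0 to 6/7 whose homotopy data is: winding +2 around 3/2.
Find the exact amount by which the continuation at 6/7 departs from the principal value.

The rational part is single-valued and drops out of the difference; each branch term changes only by its own monodromy.
(10)*log(1 - λ/(3/2)): each positive loop around 3/2 adds 2*pi*i to the log, so winding +2 contributes (10)*(2)*2*pi*i = (40)*pi*i.
Summing the contributions at λ = 6/7 gives (40)*pi*i.

Continued minus principal equals (40)*pi*i.


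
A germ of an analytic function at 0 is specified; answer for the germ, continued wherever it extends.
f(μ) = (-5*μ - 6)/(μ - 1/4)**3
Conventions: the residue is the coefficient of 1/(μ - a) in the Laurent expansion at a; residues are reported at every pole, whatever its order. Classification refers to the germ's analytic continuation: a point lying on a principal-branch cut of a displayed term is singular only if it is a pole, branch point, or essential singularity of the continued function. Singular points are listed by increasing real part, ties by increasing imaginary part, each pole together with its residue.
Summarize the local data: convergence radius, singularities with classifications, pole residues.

Denominator factor (μ - 1/4)^3: pole of order 3 at 1/4, modulus 1/4.
The radius of convergence is the smallest modulus among the singular points: 1/4.
At the order-3 pole 1/4 set g(μ) = (μ - (1/4))^3*f(μ) = -5*μ - 6.
Order-3 pole: residue = g''(a)/2; g''(1/4) = 0, so the residue is 0.

Radius of convergence at 0: 1/4.
At 1/4: a pole of order 3; residue 0.


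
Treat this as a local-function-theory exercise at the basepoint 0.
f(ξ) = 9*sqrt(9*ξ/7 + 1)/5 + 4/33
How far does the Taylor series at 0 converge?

The radius of convergence is 7/9.

Branch term (9/5)*sqrt(1 - ξ/(-7/9)): its argument vanishes at ξ = -7/9, a square-root branch point, modulus 7/9.
The radius of convergence is the smallest modulus among the singular points: 7/9.


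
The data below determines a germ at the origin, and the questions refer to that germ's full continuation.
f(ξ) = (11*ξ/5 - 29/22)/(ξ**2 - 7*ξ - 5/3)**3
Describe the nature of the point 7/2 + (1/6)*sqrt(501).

The denominator factor ξ**2 - 7*ξ - 5/3 vanishes at 7/2 + (1/6)*sqrt(501) and appears to the power 3; the numerator there equals 351/55 + (11/30)*sqrt(501), nonzero, and no other factor vanishes.
Hence a pole whose order is the multiplicity, 3.

The point is a pole of order 3.


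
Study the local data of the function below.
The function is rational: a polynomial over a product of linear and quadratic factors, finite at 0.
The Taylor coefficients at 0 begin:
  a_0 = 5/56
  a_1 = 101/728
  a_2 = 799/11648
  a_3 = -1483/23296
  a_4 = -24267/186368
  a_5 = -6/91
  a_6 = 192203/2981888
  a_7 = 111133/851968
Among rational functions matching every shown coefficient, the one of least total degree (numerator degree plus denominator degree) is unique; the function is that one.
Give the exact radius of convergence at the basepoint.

No rational of total degree below 5 reproduces all 8 coefficients; solving the [1/4] Pade equations on them gives f(λ) = (λ/13 + 10/7)/((λ - 4)**2*(λ**2 - λ + 1)), whose expansion matches every shown term.
Denominator factor (λ - 4)^2: pole of order 2 at 4, modulus 4.
Denominator factor (λ**2 - λ + 1): discriminant -3, complex-conjugate roots (1/2) + ((1/2)*sqrt(3))*i and (1/2) - ((1/2)*sqrt(3))*i; poles of order 1, moduli 1 and 1.
The radius of convergence is the smallest modulus among the singular points: 1.

The radius of convergence is 1.


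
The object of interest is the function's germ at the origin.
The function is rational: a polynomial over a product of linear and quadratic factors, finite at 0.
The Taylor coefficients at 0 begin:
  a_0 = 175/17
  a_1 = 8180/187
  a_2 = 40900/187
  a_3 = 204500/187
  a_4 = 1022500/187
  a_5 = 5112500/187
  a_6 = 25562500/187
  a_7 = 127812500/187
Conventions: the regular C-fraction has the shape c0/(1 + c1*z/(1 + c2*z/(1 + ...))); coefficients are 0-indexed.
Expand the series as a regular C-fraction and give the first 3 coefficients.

Taylor coefficients (read off): a_0 = 175/17, a_1 = 8180/187, a_2 = 40900/187.
c0 = a_0 = 175/17. Peel one level at a time: if S = 1 + c*z/S' with S'(0) = 1, then c is the z-coefficient of S and S' = c*z/(S - 1).
S_1 = c0/f = 1 + (-1636/385)*z + (-472804/148225)*z^2 + ...; c1 = -1636/385.
S_2 = c1*z/(S_1 - 1) = 1 + (-289/385)*z + ...; c2 = -289/385.

The regular C-fraction coefficients are [175/17, -1636/385, -289/385].


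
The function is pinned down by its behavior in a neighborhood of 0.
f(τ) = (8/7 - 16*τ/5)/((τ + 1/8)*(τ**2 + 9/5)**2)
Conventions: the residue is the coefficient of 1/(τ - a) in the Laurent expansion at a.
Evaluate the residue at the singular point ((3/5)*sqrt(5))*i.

The residue is (-552960/2362927) + ((8515888/63799029)*sqrt(5))*i.


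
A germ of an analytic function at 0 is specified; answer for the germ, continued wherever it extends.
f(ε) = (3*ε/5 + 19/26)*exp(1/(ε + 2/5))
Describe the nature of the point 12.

The point is a regular point.

There is no denominator, hence no pole anywhere.
The essential point of exp(1/(ε - (-2/5))) is -2/5, not 12.
So the germ continues analytically to 12.


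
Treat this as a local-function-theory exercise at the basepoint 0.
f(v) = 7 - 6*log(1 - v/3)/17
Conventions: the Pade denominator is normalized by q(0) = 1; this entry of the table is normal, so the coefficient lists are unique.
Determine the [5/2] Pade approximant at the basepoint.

The Pade approximant has numerator coefficients [7, -164/51, 1073/3213, 4/3213, 1/19278, 1/433755]; denominator coefficients [1, -10/21, 10/189].

Taylor coefficients needed (expand at 0): a_0 = 7, a_1 = 2/17, a_2 = 1/51, a_3 = 2/459, a_4 = 1/918, a_5 = 2/6885, a_6 = 1/12393, a_7 = 2/86751.
Write the denominator as Q(v) = 1 + q1*v + q2*v^2. Requiring Q*f - P = O(v^8) with deg P <= 5 kills the coefficients of v^6..v^7 in Q*f:
  v^6: a_6 + q1*a_5 + q2*a_4 = 0, i.e. 1/12393 + (2/6885)*q1 + (1/918)*q2 = 0.
  v^7: a_7 + q1*a_6 + q2*a_5 = 0, i.e. 2/86751 + (1/12393)*q1 + (2/6885)*q2 = 0.
Solving this linear system: q1 = -10/21, q2 = 10/189.
The numerator is Q*f truncated at degree 5: P0 = a_0 = 7; P1 = a_1 + q1*a_0 = -164/51; P2 = a_2 + q1*a_1 + q2*a_0 = 1073/3213; P3 = a_3 + q1*a_2 + q2*a_1 = 4/3213; P4 = a_4 + q1*a_3 + q2*a_2 = 1/19278; P5 = a_5 + q1*a_4 + q2*a_3 = 1/433755.


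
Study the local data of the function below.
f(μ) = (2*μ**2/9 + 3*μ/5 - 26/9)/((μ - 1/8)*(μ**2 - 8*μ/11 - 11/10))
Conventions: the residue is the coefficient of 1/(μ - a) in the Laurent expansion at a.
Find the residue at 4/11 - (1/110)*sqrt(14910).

The residue is -13460/12411 - (62372/13217715)*sqrt(14910).

The factor μ**2 - 8*μ/11 - 11/10 splits as (μ - a)(μ - a') with a = 4/11 - (1/110)*sqrt(14910), a' = 4/11 + (1/110)*sqrt(14910). At the order-1 pole a set g(μ) = (μ - a)*f(μ) = [(2*μ**2/9 + 3*μ/5 - 26/9)/(μ - 1/8)] / (μ - a').
Simple pole: residue = g(a) at a = 4/11 - (1/110)*sqrt(14910), which is -13460/12411 - (62372/13217715)*sqrt(14910).


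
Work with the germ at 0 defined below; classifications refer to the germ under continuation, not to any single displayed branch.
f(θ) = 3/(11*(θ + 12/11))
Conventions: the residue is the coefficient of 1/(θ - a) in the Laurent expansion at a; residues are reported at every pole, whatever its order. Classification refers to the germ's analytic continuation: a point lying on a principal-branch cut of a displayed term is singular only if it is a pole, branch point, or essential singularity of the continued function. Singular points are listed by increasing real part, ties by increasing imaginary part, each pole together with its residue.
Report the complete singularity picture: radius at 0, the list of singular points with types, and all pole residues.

Denominator factor (θ + 12/11): pole of order 1 at -12/11, modulus 12/11.
The radius of convergence is the smallest modulus among the singular points: 12/11.
At the order-1 pole -12/11 set g(θ) = (θ - (-12/11))*f(θ) = 3/11.
Simple pole: residue = g(a) at a = -12/11, which is 3/11.

Radius of convergence at 0: 12/11.
At -12/11: a pole of order 1; residue 3/11.


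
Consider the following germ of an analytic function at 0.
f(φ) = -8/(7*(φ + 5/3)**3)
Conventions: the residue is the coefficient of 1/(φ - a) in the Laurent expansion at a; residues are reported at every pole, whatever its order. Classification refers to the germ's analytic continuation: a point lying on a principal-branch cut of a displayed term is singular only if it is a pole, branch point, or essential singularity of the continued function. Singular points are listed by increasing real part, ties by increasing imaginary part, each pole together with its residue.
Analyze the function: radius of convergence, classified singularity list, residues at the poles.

Denominator factor (φ + 5/3)^3: pole of order 3 at -5/3, modulus 5/3.
The radius of convergence is the smallest modulus among the singular points: 5/3.
At the order-3 pole -5/3 set g(φ) = (φ - (-5/3))^3*f(φ) = -8/7.
Order-3 pole: residue = g''(a)/2; g''(-5/3) = 0, so the residue is 0.

Radius of convergence at 0: 5/3.
At -5/3: a pole of order 3; residue 0.


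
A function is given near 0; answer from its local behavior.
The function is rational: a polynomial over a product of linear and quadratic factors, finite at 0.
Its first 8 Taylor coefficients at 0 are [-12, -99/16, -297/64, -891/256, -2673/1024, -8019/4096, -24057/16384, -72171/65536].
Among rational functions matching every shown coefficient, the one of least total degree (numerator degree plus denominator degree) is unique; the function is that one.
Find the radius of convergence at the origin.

No rational of total degree below 2 reproduces all 8 coefficients; solving the [1/1] Pade equations on them gives f(d) = (16 - 15*d/4)/(d - 4/3), whose expansion matches every shown term.
Denominator factor (d - 4/3): pole of order 1 at 4/3, modulus 4/3.
The radius of convergence is the smallest modulus among the singular points: 4/3.

The radius of convergence is 4/3.


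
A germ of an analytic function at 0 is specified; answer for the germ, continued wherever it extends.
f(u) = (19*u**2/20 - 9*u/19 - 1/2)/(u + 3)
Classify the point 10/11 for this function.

The point is a regular point.

Denominator factors: u + 3 = 43/11 at u = 10/11 — none vanishes.
So the germ continues analytically to 10/11.


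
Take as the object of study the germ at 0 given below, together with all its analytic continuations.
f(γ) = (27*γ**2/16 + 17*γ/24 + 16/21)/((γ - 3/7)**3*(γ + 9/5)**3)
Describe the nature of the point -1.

The point is a regular point.

Denominator factors: γ - 3/7 = -10/7 at γ = -1; γ + 9/5 = 4/5 at γ = -1 — none vanishes.
So the germ continues analytically to -1.


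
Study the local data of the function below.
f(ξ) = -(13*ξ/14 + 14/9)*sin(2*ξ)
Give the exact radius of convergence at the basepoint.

The factor -sin(2*ξ) is entire and contributes no finite singular point.
The polynomial part has no poles.
No finite singular points: the Taylor series at 0 converges everywhere.

The radius of convergence is infinite.


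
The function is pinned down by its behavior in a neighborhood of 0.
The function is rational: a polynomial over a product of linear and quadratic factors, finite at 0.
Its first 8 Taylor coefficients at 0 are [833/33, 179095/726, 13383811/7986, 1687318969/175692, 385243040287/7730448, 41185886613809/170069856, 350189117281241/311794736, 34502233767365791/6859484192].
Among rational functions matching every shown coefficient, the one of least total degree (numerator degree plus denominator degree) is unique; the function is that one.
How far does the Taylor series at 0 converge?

No rational of total degree below 4 reproduces all 8 coefficients; solving the [0/4] Pade equations on them gives f(h) = -17/(21*(h - 2/7)**3*(h + 11/8)), whose expansion matches every shown term.
Denominator factor (h + 11/8): pole of order 1 at -11/8, modulus 11/8.
Denominator factor (h - 2/7)^3: pole of order 3 at 2/7, modulus 2/7.
The radius of convergence is the smallest modulus among the singular points: 2/7.

The radius of convergence is 2/7.


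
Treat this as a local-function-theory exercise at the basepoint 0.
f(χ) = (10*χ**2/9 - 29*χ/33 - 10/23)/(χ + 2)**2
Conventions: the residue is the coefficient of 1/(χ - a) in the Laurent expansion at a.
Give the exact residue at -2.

The residue is -527/99.

At the order-2 pole -2 set g(χ) = (χ - (-2))^2*f(χ) = 10*χ**2/9 - 29*χ/33 - 10/23.
Order-2 pole: residue = g'(a); g'(-2) = -527/99, so the residue is -527/99.


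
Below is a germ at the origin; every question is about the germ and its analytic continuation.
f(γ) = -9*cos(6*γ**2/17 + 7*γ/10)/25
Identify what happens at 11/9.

There is no denominator, hence no pole anywhere.
The factor cos(6*γ**2/17 + 7*γ/10) is entire.
So the germ continues analytically to 11/9.

The point is a regular point.


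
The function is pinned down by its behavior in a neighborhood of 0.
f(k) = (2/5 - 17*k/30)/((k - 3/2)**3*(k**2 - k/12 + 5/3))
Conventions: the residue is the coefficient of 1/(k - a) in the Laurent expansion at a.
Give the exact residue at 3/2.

At the order-3 pole 3/2 set g(k) = (k - (3/2))^3*f(k) = (2/5 - 17*k/30)/(k**2 - k/12 + 5/3).
Order-3 pole: residue = g''(a)/2; g''(3/2) = 81856/538265, so the residue is 40928/538265.

The residue is 40928/538265.


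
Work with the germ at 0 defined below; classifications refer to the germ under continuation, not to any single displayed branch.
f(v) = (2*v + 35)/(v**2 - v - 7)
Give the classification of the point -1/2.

The point is a regular point.

Denominator factors: v**2 - v - 7 = -25/4 at v = -1/2 — none vanishes.
So the germ continues analytically to -1/2.


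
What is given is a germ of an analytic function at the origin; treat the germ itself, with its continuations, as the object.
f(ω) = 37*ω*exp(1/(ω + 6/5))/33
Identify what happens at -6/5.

The point is an essential singularity.

The exponent 1/(ω - (-6/5)) has a pole at -6/5, so exp(1/(ω - (-6/5))) takes every nonzero value near it: an essential singularity (not a pole of any order).


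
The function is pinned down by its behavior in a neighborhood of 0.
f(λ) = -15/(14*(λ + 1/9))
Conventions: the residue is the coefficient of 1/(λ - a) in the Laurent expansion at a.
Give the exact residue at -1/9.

The residue is -15/14.

At the order-1 pole -1/9 set g(λ) = (λ - (-1/9))*f(λ) = -15/14.
Simple pole: residue = g(a) at a = -1/9, which is -15/14.


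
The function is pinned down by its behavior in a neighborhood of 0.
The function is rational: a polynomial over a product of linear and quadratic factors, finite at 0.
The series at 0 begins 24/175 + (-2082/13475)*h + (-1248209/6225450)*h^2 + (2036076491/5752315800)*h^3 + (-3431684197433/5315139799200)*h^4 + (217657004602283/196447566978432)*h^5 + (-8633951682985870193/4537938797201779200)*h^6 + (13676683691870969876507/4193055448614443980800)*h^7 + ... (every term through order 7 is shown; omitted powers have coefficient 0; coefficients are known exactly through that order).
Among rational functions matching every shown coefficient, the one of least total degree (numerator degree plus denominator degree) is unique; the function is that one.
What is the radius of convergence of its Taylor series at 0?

No rational of total degree below 5 reproduces all 8 coefficients; solving the [2/3] Pade equations on them gives f(h) = (10*h**2/3 - 4*h/7 - 24/25)/((h + 7/12)*(h**2 - h/11 - 12)), whose expansion matches every shown term.
Denominator factor (h + 7/12): pole of order 1 at -7/12, modulus 7/12.
Denominator factor (h**2 - h/11 - 12): discriminant 5809/121, real irrational roots 1/22 + (1/22)*sqrt(5809) and 1/22 - (1/22)*sqrt(5809); poles of order 1, moduli 1/22 + (1/22)*sqrt(5809) and -1/22 + (1/22)*sqrt(5809).
The radius of convergence is the smallest modulus among the singular points: 7/12.

The radius of convergence is 7/12.


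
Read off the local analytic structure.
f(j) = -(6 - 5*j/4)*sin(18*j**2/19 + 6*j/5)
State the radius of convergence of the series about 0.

The radius of convergence is infinite.

The factor -sin(18*j**2/19 + 6*j/5) is entire and contributes no finite singular point.
The polynomial part has no poles.
No finite singular points: the Taylor series at 0 converges everywhere.


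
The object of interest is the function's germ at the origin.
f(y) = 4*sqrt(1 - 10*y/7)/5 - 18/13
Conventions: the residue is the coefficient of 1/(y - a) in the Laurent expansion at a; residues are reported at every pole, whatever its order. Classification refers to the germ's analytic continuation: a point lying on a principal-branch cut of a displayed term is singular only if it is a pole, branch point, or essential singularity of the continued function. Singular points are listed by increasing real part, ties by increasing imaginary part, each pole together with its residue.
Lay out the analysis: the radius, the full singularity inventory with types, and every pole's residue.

Radius of convergence at 0: 7/10.
At 7/10: an algebraic (square-root) branch point.

Branch term (4/5)*sqrt(1 - y/(7/10)): its argument vanishes at y = 7/10, a square-root branch point, modulus 7/10.
The radius of convergence is the smallest modulus among the singular points: 7/10.


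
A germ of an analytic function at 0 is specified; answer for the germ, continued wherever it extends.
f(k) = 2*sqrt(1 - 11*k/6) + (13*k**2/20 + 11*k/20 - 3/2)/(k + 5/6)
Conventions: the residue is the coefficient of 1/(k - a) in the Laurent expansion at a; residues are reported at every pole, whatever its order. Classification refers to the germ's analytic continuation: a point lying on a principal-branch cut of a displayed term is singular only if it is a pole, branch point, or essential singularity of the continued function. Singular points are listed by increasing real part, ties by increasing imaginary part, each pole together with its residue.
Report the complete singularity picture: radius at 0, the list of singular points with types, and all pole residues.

Denominator factor (k + 5/6): pole of order 1 at -5/6, modulus 5/6.
Branch term (2)*sqrt(1 - k/(6/11)): its argument vanishes at k = 6/11, a square-root branch point, modulus 6/11.
The radius of convergence is the smallest modulus among the singular points: 6/11.
The branch term is analytic at -5/6 and contributes nothing to the residue; only the rational part matters.
At the order-1 pole -5/6 set g(k) = (k - (-5/6))*(rational part) = 13*k**2/20 + 11*k/20 - 3/2.
Simple pole: residue = g(a) at a = -5/6, which is -217/144.
List the singular points by increasing real part (a conjugate pair: the negative imaginary part first).

Radius of convergence at 0: 6/11.
At -5/6: a pole of order 1; residue -217/144.
At 6/11: an algebraic (square-root) branch point.
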